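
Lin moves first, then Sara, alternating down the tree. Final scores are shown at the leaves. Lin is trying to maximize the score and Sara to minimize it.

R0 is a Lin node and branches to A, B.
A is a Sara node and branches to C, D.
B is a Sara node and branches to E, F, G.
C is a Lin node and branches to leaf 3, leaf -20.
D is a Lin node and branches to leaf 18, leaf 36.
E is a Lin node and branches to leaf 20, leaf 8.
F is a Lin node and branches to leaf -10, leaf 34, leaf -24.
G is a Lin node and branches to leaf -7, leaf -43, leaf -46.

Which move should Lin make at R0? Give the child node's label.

A

C (Lin): max(3, -20) = 3
D (Lin): max(18, 36) = 36
A (Sara): min(3, 36) = 3
E (Lin): max(20, 8) = 20
F (Lin): max(-10, 34, -24) = 34
G (Lin): max(-7, -43, -46) = -7
B (Sara): min(20, 34, -7) = -7
R0 (Lin): max(3, -7) = 3
Lin at R0 wants the highest of {A=3, B=-7}, so chooses A.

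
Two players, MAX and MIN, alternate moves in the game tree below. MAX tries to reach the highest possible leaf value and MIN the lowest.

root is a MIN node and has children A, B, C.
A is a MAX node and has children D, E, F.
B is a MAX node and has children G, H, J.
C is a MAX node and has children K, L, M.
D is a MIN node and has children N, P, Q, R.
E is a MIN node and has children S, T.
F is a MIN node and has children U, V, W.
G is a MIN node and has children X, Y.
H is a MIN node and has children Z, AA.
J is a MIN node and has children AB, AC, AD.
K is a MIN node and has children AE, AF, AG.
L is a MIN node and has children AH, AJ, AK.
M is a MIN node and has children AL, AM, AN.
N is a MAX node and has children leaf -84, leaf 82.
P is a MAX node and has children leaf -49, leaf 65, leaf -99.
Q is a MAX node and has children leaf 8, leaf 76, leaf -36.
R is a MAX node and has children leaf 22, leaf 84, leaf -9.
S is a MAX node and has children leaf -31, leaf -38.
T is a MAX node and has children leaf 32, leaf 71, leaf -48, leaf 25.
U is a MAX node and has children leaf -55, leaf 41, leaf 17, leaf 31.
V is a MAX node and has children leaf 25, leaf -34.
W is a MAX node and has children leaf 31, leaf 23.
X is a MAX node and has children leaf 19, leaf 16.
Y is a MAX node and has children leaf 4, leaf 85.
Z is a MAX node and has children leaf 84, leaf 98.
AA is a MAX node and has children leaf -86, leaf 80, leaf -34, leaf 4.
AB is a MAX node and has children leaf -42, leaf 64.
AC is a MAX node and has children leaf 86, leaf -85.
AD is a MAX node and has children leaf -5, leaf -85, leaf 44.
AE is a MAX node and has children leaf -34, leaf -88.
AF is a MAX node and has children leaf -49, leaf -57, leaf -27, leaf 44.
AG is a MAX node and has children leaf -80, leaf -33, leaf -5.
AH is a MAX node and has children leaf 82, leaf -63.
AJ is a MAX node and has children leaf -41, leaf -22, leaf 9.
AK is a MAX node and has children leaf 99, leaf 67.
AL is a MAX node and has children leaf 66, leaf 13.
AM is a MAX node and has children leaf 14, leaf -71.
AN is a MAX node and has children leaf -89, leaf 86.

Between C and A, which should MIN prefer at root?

C

AE (MAX): max(-34, -88) = -34
AF (MAX): max(-49, -57, -27, 44) = 44
AG (MAX): max(-80, -33, -5) = -5
K (MIN): min(-34, 44, -5) = -34
AH (MAX): max(82, -63) = 82
AJ (MAX): max(-41, -22, 9) = 9
AK (MAX): max(99, 67) = 99
L (MIN): min(82, 9, 99) = 9
AL (MAX): max(66, 13) = 66
AM (MAX): max(14, -71) = 14
AN (MAX): max(-89, 86) = 86
M (MIN): min(66, 14, 86) = 14
C (MAX): max(-34, 9, 14) = 14
N (MAX): max(-84, 82) = 82
P (MAX): max(-49, 65, -99) = 65
Q (MAX): max(8, 76, -36) = 76
R (MAX): max(22, 84, -9) = 84
D (MIN): min(82, 65, 76, 84) = 65
S (MAX): max(-31, -38) = -31
T (MAX): max(32, 71, -48, 25) = 71
E (MIN): min(-31, 71) = -31
U (MAX): max(-55, 41, 17, 31) = 41
V (MAX): max(25, -34) = 25
W (MAX): max(31, 23) = 31
F (MIN): min(41, 25, 31) = 25
A (MAX): max(65, -31, 25) = 65
MIN prefers the lower value; C=14, A=65. C is better since 14 < 65.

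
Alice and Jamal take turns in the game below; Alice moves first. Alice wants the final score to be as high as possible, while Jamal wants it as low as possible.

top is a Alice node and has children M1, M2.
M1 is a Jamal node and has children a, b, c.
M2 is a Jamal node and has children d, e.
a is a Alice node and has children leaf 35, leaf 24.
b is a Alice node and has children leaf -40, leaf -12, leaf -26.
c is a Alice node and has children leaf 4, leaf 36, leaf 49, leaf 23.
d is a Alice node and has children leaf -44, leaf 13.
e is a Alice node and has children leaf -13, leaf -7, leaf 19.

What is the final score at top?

13

a (Alice): max(35, 24) = 35
b (Alice): max(-40, -12, -26) = -12
c (Alice): max(4, 36, 49, 23) = 49
M1 (Jamal): min(35, -12, 49) = -12
d (Alice): max(-44, 13) = 13
e (Alice): max(-13, -7, 19) = 19
M2 (Jamal): min(13, 19) = 13
top (Alice): max(-12, 13) = 13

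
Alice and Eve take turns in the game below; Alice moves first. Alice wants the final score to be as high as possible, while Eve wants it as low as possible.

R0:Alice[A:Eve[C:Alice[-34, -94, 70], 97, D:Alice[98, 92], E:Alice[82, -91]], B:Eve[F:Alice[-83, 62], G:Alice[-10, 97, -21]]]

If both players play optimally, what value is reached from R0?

70

C (Alice): max(-34, -94, 70) = 70
D (Alice): max(98, 92) = 98
E (Alice): max(82, -91) = 82
A (Eve): min(70, 97, 98, 82) = 70
F (Alice): max(-83, 62) = 62
G (Alice): max(-10, 97, -21) = 97
B (Eve): min(62, 97) = 62
R0 (Alice): max(70, 62) = 70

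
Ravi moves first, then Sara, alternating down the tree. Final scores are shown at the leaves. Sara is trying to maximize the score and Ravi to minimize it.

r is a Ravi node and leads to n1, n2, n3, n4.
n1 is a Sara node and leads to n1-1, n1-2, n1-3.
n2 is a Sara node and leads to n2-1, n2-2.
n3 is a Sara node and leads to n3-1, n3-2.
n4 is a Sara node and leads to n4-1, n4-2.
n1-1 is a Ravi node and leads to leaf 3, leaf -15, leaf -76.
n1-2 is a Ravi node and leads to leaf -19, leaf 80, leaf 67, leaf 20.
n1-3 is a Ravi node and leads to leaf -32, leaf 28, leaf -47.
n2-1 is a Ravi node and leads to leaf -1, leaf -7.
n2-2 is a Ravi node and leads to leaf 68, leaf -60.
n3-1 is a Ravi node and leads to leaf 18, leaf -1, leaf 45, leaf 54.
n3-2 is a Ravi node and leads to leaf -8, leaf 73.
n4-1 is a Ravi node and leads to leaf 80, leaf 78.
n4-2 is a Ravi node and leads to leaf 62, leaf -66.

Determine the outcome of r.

-19

n1-1 (Ravi): min(3, -15, -76) = -76
n1-2 (Ravi): min(-19, 80, 67, 20) = -19
n1-3 (Ravi): min(-32, 28, -47) = -47
n1 (Sara): max(-76, -19, -47) = -19
n2-1 (Ravi): min(-1, -7) = -7
n2-2 (Ravi): min(68, -60) = -60
n2 (Sara): max(-7, -60) = -7
n3-1 (Ravi): min(18, -1, 45, 54) = -1
n3-2 (Ravi): min(-8, 73) = -8
n3 (Sara): max(-1, -8) = -1
n4-1 (Ravi): min(80, 78) = 78
n4-2 (Ravi): min(62, -66) = -66
n4 (Sara): max(78, -66) = 78
r (Ravi): min(-19, -7, -1, 78) = -19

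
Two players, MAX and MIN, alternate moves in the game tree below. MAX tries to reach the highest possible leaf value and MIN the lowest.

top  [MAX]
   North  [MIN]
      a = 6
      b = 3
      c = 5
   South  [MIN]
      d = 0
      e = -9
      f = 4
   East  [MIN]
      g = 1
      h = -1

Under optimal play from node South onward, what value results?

South (MIN): min(0, -9, 4) = -9

-9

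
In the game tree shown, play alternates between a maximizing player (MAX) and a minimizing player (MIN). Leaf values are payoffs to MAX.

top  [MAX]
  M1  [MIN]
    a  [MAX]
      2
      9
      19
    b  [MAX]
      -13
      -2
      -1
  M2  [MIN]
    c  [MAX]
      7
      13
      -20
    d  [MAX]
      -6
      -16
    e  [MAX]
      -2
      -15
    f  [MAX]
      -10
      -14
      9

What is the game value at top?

a (MAX): max(2, 9, 19) = 19
b (MAX): max(-13, -2, -1) = -1
M1 (MIN): min(19, -1) = -1
c (MAX): max(7, 13, -20) = 13
d (MAX): max(-6, -16) = -6
e (MAX): max(-2, -15) = -2
f (MAX): max(-10, -14, 9) = 9
M2 (MIN): min(13, -6, -2, 9) = -6
top (MAX): max(-1, -6) = -1

-1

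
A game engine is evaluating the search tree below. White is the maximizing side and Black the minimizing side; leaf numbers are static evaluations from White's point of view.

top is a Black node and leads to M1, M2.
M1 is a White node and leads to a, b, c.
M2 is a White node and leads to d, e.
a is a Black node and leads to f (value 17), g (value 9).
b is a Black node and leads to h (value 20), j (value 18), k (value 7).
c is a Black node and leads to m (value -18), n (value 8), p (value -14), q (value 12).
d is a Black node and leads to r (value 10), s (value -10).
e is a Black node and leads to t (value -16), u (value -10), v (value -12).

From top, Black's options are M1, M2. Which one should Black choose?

a (Black): min(17, 9) = 9
b (Black): min(20, 18, 7) = 7
c (Black): min(-18, 8, -14, 12) = -18
M1 (White): max(9, 7, -18) = 9
d (Black): min(10, -10) = -10
e (Black): min(-16, -10, -12) = -16
M2 (White): max(-10, -16) = -10
top (Black): min(9, -10) = -10
Black at top wants the lowest of {M1=9, M2=-10}, so chooses M2.

M2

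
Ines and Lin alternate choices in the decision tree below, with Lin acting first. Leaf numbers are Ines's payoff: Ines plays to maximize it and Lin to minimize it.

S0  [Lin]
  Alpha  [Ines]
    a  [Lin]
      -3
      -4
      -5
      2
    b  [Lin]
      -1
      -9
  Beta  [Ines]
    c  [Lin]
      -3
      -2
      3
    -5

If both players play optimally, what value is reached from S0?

a (Lin): min(-3, -4, -5, 2) = -5
b (Lin): min(-1, -9) = -9
Alpha (Ines): max(-5, -9) = -5
c (Lin): min(-3, -2, 3) = -3
Beta (Ines): max(-3, -5) = -3
S0 (Lin): min(-5, -3) = -5

-5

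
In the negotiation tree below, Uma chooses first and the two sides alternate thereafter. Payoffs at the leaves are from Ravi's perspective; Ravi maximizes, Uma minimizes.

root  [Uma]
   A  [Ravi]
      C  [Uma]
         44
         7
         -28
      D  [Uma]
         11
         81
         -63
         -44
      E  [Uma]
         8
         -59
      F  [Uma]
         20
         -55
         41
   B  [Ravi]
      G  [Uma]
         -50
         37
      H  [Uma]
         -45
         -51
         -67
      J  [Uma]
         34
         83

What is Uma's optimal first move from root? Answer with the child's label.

A

C (Uma): min(44, 7, -28) = -28
D (Uma): min(11, 81, -63, -44) = -63
E (Uma): min(8, -59) = -59
F (Uma): min(20, -55, 41) = -55
A (Ravi): max(-28, -63, -59, -55) = -28
G (Uma): min(-50, 37) = -50
H (Uma): min(-45, -51, -67) = -67
J (Uma): min(34, 83) = 34
B (Ravi): max(-50, -67, 34) = 34
root (Uma): min(-28, 34) = -28
Uma at root wants the lowest of {A=-28, B=34}, so chooses A.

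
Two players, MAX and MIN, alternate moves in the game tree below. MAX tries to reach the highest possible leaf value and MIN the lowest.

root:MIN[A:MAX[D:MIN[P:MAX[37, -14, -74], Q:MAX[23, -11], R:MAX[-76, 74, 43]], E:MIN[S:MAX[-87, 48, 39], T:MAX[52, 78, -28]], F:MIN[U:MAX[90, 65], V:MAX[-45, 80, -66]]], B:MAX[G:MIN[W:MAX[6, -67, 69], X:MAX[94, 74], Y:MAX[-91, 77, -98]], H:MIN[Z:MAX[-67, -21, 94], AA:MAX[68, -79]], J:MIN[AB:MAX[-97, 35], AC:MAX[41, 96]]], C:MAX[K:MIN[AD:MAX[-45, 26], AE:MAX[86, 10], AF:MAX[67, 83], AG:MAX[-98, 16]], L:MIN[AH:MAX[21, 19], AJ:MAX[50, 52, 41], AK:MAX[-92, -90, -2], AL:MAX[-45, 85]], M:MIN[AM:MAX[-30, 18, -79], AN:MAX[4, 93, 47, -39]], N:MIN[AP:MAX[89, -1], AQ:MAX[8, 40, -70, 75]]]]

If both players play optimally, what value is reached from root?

P (MAX): max(37, -14, -74) = 37
Q (MAX): max(23, -11) = 23
R (MAX): max(-76, 74, 43) = 74
D (MIN): min(37, 23, 74) = 23
S (MAX): max(-87, 48, 39) = 48
T (MAX): max(52, 78, -28) = 78
E (MIN): min(48, 78) = 48
U (MAX): max(90, 65) = 90
V (MAX): max(-45, 80, -66) = 80
F (MIN): min(90, 80) = 80
A (MAX): max(23, 48, 80) = 80
W (MAX): max(6, -67, 69) = 69
X (MAX): max(94, 74) = 94
Y (MAX): max(-91, 77, -98) = 77
G (MIN): min(69, 94, 77) = 69
Z (MAX): max(-67, -21, 94) = 94
AA (MAX): max(68, -79) = 68
H (MIN): min(94, 68) = 68
AB (MAX): max(-97, 35) = 35
AC (MAX): max(41, 96) = 96
J (MIN): min(35, 96) = 35
B (MAX): max(69, 68, 35) = 69
AD (MAX): max(-45, 26) = 26
AE (MAX): max(86, 10) = 86
AF (MAX): max(67, 83) = 83
AG (MAX): max(-98, 16) = 16
K (MIN): min(26, 86, 83, 16) = 16
AH (MAX): max(21, 19) = 21
AJ (MAX): max(50, 52, 41) = 52
AK (MAX): max(-92, -90, -2) = -2
AL (MAX): max(-45, 85) = 85
L (MIN): min(21, 52, -2, 85) = -2
AM (MAX): max(-30, 18, -79) = 18
AN (MAX): max(4, 93, 47, -39) = 93
M (MIN): min(18, 93) = 18
AP (MAX): max(89, -1) = 89
AQ (MAX): max(8, 40, -70, 75) = 75
N (MIN): min(89, 75) = 75
C (MAX): max(16, -2, 18, 75) = 75
root (MIN): min(80, 69, 75) = 69

69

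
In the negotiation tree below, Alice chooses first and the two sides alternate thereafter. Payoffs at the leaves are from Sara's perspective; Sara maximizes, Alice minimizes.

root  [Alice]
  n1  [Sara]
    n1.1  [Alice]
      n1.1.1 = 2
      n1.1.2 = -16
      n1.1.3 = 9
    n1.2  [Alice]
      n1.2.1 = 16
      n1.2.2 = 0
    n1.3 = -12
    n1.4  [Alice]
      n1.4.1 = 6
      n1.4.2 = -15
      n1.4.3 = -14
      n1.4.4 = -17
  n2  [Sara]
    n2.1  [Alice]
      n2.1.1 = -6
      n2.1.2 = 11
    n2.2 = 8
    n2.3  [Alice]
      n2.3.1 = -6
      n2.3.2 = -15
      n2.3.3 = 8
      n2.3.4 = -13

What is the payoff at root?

n1.1 (Alice): min(2, -16, 9) = -16
n1.2 (Alice): min(16, 0) = 0
n1.4 (Alice): min(6, -15, -14, -17) = -17
n1 (Sara): max(-16, 0, -12, -17) = 0
n2.1 (Alice): min(-6, 11) = -6
n2.3 (Alice): min(-6, -15, 8, -13) = -15
n2 (Sara): max(-6, 8, -15) = 8
root (Alice): min(0, 8) = 0

0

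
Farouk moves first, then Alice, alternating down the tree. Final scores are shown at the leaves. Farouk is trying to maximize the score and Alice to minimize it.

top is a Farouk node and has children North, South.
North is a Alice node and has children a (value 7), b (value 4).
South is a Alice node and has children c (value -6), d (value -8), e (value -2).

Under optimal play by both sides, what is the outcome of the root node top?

4

North (Alice): min(7, 4) = 4
South (Alice): min(-6, -8, -2) = -8
top (Farouk): max(4, -8) = 4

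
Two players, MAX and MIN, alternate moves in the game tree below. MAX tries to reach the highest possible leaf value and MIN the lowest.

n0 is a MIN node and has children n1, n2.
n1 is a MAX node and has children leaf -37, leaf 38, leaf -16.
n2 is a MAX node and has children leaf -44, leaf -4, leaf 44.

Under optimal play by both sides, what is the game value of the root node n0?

n1 (MAX): max(-37, 38, -16) = 38
n2 (MAX): max(-44, -4, 44) = 44
n0 (MIN): min(38, 44) = 38

38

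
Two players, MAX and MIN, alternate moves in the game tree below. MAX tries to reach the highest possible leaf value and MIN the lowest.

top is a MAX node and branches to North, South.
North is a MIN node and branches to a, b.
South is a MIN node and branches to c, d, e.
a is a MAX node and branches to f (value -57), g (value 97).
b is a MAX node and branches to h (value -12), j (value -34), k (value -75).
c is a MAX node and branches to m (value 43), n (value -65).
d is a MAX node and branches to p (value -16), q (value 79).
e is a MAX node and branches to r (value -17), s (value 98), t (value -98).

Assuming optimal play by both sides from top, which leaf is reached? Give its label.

a (MAX): max(-57, 97) = 97
b (MAX): max(-12, -34, -75) = -12
North (MIN): min(97, -12) = -12
c (MAX): max(43, -65) = 43
d (MAX): max(-16, 79) = 79
e (MAX): max(-17, 98, -98) = 98
South (MIN): min(43, 79, 98) = 43
top (MAX): max(-12, 43) = 43
At top, MAX picks South (highest: 43).
At South, MIN picks c (lowest: 43).
At c, MAX picks m (highest: 43).
Terminal value 43.

m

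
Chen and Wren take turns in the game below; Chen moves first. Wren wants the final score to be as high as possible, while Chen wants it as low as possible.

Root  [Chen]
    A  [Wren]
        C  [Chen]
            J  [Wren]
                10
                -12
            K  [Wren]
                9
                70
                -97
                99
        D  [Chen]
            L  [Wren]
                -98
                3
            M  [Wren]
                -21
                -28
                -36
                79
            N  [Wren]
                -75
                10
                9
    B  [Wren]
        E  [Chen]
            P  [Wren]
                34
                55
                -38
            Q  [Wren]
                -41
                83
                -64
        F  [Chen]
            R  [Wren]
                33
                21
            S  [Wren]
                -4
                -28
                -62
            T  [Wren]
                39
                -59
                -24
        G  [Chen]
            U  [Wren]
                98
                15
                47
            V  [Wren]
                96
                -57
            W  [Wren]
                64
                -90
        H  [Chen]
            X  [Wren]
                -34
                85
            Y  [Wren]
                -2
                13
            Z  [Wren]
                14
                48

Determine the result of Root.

J (Wren): max(10, -12) = 10
K (Wren): max(9, 70, -97, 99) = 99
C (Chen): min(10, 99) = 10
L (Wren): max(-98, 3) = 3
M (Wren): max(-21, -28, -36, 79) = 79
N (Wren): max(-75, 10, 9) = 10
D (Chen): min(3, 79, 10) = 3
A (Wren): max(10, 3) = 10
P (Wren): max(34, 55, -38) = 55
Q (Wren): max(-41, 83, -64) = 83
E (Chen): min(55, 83) = 55
R (Wren): max(33, 21) = 33
S (Wren): max(-4, -28, -62) = -4
T (Wren): max(39, -59, -24) = 39
F (Chen): min(33, -4, 39) = -4
U (Wren): max(98, 15, 47) = 98
V (Wren): max(96, -57) = 96
W (Wren): max(64, -90) = 64
G (Chen): min(98, 96, 64) = 64
X (Wren): max(-34, 85) = 85
Y (Wren): max(-2, 13) = 13
Z (Wren): max(14, 48) = 48
H (Chen): min(85, 13, 48) = 13
B (Wren): max(55, -4, 64, 13) = 64
Root (Chen): min(10, 64) = 10

10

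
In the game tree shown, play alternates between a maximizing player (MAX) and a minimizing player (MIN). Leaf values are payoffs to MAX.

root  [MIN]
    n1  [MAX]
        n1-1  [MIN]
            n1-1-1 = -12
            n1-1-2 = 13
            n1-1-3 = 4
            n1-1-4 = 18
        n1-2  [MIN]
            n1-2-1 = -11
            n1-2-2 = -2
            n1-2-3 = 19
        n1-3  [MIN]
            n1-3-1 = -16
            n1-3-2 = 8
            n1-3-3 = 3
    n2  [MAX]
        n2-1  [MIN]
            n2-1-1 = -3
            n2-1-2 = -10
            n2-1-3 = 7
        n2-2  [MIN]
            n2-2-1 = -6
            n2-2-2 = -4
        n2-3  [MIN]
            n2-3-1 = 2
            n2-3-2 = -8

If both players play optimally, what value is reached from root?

-11

n1-1 (MIN): min(-12, 13, 4, 18) = -12
n1-2 (MIN): min(-11, -2, 19) = -11
n1-3 (MIN): min(-16, 8, 3) = -16
n1 (MAX): max(-12, -11, -16) = -11
n2-1 (MIN): min(-3, -10, 7) = -10
n2-2 (MIN): min(-6, -4) = -6
n2-3 (MIN): min(2, -8) = -8
n2 (MAX): max(-10, -6, -8) = -6
root (MIN): min(-11, -6) = -11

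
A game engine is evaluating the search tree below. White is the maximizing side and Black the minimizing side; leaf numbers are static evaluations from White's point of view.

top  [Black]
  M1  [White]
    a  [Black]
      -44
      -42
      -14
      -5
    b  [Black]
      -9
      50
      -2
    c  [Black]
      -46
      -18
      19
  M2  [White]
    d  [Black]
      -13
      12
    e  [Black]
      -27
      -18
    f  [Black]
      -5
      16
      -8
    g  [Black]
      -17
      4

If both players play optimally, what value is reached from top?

-9

a (Black): min(-44, -42, -14, -5) = -44
b (Black): min(-9, 50, -2) = -9
c (Black): min(-46, -18, 19) = -46
M1 (White): max(-44, -9, -46) = -9
d (Black): min(-13, 12) = -13
e (Black): min(-27, -18) = -27
f (Black): min(-5, 16, -8) = -8
g (Black): min(-17, 4) = -17
M2 (White): max(-13, -27, -8, -17) = -8
top (Black): min(-9, -8) = -9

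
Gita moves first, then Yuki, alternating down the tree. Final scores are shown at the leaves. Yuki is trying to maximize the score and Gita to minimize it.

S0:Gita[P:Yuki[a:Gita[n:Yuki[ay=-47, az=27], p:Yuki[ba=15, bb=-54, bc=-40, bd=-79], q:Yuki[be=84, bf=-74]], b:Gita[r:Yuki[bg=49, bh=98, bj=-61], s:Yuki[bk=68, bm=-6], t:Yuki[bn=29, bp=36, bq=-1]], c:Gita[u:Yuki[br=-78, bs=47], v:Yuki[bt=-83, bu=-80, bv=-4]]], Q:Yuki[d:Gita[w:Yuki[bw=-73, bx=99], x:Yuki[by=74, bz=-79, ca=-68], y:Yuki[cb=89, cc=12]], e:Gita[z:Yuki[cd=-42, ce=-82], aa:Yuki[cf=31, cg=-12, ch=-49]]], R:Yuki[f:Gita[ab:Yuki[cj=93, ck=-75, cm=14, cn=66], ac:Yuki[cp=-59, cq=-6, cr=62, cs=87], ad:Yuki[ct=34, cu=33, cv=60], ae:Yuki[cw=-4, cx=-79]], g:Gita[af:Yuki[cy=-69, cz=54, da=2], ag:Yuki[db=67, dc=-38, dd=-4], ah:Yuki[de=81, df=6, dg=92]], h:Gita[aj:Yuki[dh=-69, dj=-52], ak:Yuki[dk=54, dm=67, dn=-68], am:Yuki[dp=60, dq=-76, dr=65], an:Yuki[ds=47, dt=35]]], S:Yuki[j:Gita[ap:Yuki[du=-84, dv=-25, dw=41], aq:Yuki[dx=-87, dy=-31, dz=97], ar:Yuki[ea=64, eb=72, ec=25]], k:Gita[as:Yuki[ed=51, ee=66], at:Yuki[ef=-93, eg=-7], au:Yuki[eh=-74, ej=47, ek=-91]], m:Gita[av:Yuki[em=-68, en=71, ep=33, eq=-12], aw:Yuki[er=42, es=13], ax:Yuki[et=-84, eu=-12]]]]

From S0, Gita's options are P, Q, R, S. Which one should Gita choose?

P

n (Yuki): max(-47, 27) = 27
p (Yuki): max(15, -54, -40, -79) = 15
q (Yuki): max(84, -74) = 84
a (Gita): min(27, 15, 84) = 15
r (Yuki): max(49, 98, -61) = 98
s (Yuki): max(68, -6) = 68
t (Yuki): max(29, 36, -1) = 36
b (Gita): min(98, 68, 36) = 36
u (Yuki): max(-78, 47) = 47
v (Yuki): max(-83, -80, -4) = -4
c (Gita): min(47, -4) = -4
P (Yuki): max(15, 36, -4) = 36
w (Yuki): max(-73, 99) = 99
x (Yuki): max(74, -79, -68) = 74
y (Yuki): max(89, 12) = 89
d (Gita): min(99, 74, 89) = 74
z (Yuki): max(-42, -82) = -42
aa (Yuki): max(31, -12, -49) = 31
e (Gita): min(-42, 31) = -42
Q (Yuki): max(74, -42) = 74
ab (Yuki): max(93, -75, 14, 66) = 93
ac (Yuki): max(-59, -6, 62, 87) = 87
ad (Yuki): max(34, 33, 60) = 60
ae (Yuki): max(-4, -79) = -4
f (Gita): min(93, 87, 60, -4) = -4
af (Yuki): max(-69, 54, 2) = 54
ag (Yuki): max(67, -38, -4) = 67
ah (Yuki): max(81, 6, 92) = 92
g (Gita): min(54, 67, 92) = 54
aj (Yuki): max(-69, -52) = -52
ak (Yuki): max(54, 67, -68) = 67
am (Yuki): max(60, -76, 65) = 65
an (Yuki): max(47, 35) = 47
h (Gita): min(-52, 67, 65, 47) = -52
R (Yuki): max(-4, 54, -52) = 54
ap (Yuki): max(-84, -25, 41) = 41
aq (Yuki): max(-87, -31, 97) = 97
ar (Yuki): max(64, 72, 25) = 72
j (Gita): min(41, 97, 72) = 41
as (Yuki): max(51, 66) = 66
at (Yuki): max(-93, -7) = -7
au (Yuki): max(-74, 47, -91) = 47
k (Gita): min(66, -7, 47) = -7
av (Yuki): max(-68, 71, 33, -12) = 71
aw (Yuki): max(42, 13) = 42
ax (Yuki): max(-84, -12) = -12
m (Gita): min(71, 42, -12) = -12
S (Yuki): max(41, -7, -12) = 41
S0 (Gita): min(36, 74, 54, 41) = 36
Gita at S0 wants the lowest of {P=36, Q=74, R=54, S=41}, so chooses P.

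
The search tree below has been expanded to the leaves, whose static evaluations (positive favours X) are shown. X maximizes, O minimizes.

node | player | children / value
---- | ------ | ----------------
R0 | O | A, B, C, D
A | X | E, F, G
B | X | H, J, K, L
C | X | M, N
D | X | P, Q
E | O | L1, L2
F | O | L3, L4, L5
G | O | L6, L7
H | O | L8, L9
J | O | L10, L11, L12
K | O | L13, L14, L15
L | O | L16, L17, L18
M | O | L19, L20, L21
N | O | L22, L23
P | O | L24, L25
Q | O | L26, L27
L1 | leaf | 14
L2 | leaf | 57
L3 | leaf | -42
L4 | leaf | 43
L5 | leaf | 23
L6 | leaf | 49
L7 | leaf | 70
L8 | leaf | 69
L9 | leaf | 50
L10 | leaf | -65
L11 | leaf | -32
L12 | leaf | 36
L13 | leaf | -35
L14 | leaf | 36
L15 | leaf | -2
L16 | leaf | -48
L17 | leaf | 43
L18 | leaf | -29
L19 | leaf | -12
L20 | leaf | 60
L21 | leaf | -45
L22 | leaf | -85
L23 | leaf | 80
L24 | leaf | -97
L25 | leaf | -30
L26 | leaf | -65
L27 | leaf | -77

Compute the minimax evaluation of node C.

-45

M (O): min(-12, 60, -45) = -45
N (O): min(-85, 80) = -85
C (X): max(-45, -85) = -45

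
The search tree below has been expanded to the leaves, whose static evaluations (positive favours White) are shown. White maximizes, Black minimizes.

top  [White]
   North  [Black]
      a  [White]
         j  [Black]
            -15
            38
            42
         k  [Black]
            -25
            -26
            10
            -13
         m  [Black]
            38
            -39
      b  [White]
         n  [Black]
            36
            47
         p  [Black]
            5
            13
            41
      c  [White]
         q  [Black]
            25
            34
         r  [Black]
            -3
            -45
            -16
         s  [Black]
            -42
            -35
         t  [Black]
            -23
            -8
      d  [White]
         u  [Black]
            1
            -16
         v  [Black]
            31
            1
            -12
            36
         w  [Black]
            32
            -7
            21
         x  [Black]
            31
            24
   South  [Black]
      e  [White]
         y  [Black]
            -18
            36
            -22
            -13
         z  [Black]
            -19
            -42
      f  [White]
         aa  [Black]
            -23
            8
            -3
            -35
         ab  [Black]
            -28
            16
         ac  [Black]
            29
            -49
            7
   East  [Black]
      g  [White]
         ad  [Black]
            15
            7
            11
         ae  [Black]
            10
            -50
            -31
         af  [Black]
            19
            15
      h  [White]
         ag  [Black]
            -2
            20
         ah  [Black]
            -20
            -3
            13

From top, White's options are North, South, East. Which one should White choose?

j (Black): min(-15, 38, 42) = -15
k (Black): min(-25, -26, 10, -13) = -26
m (Black): min(38, -39) = -39
a (White): max(-15, -26, -39) = -15
n (Black): min(36, 47) = 36
p (Black): min(5, 13, 41) = 5
b (White): max(36, 5) = 36
q (Black): min(25, 34) = 25
r (Black): min(-3, -45, -16) = -45
s (Black): min(-42, -35) = -42
t (Black): min(-23, -8) = -23
c (White): max(25, -45, -42, -23) = 25
u (Black): min(1, -16) = -16
v (Black): min(31, 1, -12, 36) = -12
w (Black): min(32, -7, 21) = -7
x (Black): min(31, 24) = 24
d (White): max(-16, -12, -7, 24) = 24
North (Black): min(-15, 36, 25, 24) = -15
y (Black): min(-18, 36, -22, -13) = -22
z (Black): min(-19, -42) = -42
e (White): max(-22, -42) = -22
aa (Black): min(-23, 8, -3, -35) = -35
ab (Black): min(-28, 16) = -28
ac (Black): min(29, -49, 7) = -49
f (White): max(-35, -28, -49) = -28
South (Black): min(-22, -28) = -28
ad (Black): min(15, 7, 11) = 7
ae (Black): min(10, -50, -31) = -50
af (Black): min(19, 15) = 15
g (White): max(7, -50, 15) = 15
ag (Black): min(-2, 20) = -2
ah (Black): min(-20, -3, 13) = -20
h (White): max(-2, -20) = -2
East (Black): min(15, -2) = -2
top (White): max(-15, -28, -2) = -2
White at top wants the highest of {North=-15, South=-28, East=-2}, so chooses East.

East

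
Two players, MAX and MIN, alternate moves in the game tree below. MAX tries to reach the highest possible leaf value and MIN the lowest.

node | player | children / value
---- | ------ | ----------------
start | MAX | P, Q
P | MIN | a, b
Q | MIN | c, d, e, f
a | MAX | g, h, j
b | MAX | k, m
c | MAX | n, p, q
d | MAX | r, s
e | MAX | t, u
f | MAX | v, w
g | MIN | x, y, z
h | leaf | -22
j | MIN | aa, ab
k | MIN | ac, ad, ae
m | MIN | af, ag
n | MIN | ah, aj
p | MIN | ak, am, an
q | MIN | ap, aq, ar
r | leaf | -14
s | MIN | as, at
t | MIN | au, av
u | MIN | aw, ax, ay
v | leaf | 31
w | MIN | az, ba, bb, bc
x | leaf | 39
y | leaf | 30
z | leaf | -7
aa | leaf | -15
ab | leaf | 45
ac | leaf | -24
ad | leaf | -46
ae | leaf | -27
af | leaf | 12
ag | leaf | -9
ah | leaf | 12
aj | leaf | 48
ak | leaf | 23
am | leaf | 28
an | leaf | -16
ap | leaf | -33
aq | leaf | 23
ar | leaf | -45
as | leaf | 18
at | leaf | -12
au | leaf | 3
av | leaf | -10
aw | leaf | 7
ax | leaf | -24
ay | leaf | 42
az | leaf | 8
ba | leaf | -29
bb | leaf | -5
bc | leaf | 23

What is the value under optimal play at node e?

-10

t (MIN): min(3, -10) = -10
u (MIN): min(7, -24, 42) = -24
e (MAX): max(-10, -24) = -10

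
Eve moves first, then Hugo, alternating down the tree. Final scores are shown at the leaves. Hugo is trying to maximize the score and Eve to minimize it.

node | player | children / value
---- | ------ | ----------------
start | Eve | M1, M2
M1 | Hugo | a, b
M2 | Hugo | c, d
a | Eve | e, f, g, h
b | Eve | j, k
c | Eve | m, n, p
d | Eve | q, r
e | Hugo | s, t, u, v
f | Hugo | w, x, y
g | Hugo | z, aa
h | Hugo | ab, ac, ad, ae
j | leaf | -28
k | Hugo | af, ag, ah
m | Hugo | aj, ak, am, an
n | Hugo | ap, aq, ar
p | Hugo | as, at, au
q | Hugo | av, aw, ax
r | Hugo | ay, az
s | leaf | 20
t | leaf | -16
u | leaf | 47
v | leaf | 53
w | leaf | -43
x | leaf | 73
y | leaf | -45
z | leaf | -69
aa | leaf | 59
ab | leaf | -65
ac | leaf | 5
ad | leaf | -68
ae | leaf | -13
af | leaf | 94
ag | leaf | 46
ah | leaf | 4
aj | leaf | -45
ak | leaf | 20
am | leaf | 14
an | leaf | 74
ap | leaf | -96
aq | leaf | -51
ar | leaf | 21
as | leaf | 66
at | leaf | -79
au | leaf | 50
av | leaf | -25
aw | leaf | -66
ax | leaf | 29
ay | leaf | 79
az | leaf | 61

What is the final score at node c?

m (Hugo): max(-45, 20, 14, 74) = 74
n (Hugo): max(-96, -51, 21) = 21
p (Hugo): max(66, -79, 50) = 66
c (Eve): min(74, 21, 66) = 21

21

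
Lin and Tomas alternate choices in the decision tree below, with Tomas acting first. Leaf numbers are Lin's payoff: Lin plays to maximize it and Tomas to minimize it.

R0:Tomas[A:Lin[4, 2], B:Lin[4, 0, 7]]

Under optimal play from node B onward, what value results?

7

B (Lin): max(4, 0, 7) = 7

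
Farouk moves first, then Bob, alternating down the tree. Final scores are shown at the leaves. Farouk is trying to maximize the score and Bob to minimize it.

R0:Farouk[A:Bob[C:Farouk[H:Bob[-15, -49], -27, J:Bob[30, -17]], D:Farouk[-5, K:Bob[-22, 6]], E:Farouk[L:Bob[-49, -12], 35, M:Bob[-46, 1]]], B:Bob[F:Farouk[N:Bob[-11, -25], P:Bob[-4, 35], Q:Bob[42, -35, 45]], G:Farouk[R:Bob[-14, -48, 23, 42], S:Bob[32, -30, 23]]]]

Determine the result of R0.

H (Bob): min(-15, -49) = -49
J (Bob): min(30, -17) = -17
C (Farouk): max(-49, -27, -17) = -17
K (Bob): min(-22, 6) = -22
D (Farouk): max(-5, -22) = -5
L (Bob): min(-49, -12) = -49
M (Bob): min(-46, 1) = -46
E (Farouk): max(-49, 35, -46) = 35
A (Bob): min(-17, -5, 35) = -17
N (Bob): min(-11, -25) = -25
P (Bob): min(-4, 35) = -4
Q (Bob): min(42, -35, 45) = -35
F (Farouk): max(-25, -4, -35) = -4
R (Bob): min(-14, -48, 23, 42) = -48
S (Bob): min(32, -30, 23) = -30
G (Farouk): max(-48, -30) = -30
B (Bob): min(-4, -30) = -30
R0 (Farouk): max(-17, -30) = -17

-17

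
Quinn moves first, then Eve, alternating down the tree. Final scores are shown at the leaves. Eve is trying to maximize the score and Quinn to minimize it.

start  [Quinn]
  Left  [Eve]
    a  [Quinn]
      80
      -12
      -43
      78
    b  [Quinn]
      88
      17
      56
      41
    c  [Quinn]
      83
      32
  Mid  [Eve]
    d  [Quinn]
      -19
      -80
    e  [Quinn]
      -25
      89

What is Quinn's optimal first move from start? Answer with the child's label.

a (Quinn): min(80, -12, -43, 78) = -43
b (Quinn): min(88, 17, 56, 41) = 17
c (Quinn): min(83, 32) = 32
Left (Eve): max(-43, 17, 32) = 32
d (Quinn): min(-19, -80) = -80
e (Quinn): min(-25, 89) = -25
Mid (Eve): max(-80, -25) = -25
start (Quinn): min(32, -25) = -25
Quinn at start wants the lowest of {Left=32, Mid=-25}, so chooses Mid.

Mid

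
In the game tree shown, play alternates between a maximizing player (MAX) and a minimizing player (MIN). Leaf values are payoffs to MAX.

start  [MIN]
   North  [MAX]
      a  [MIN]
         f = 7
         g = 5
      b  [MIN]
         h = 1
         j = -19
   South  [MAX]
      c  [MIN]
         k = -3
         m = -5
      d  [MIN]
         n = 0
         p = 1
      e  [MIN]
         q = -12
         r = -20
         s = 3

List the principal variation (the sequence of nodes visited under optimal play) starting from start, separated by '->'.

a (MIN): min(7, 5) = 5
b (MIN): min(1, -19) = -19
North (MAX): max(5, -19) = 5
c (MIN): min(-3, -5) = -5
d (MIN): min(0, 1) = 0
e (MIN): min(-12, -20, 3) = -20
South (MAX): max(-5, 0, -20) = 0
start (MIN): min(5, 0) = 0
At start, MIN picks South (lowest: 0).
At South, MAX picks d (highest: 0).
At d, MIN picks n (lowest: 0).
Terminal value 0.

start -> South -> d -> n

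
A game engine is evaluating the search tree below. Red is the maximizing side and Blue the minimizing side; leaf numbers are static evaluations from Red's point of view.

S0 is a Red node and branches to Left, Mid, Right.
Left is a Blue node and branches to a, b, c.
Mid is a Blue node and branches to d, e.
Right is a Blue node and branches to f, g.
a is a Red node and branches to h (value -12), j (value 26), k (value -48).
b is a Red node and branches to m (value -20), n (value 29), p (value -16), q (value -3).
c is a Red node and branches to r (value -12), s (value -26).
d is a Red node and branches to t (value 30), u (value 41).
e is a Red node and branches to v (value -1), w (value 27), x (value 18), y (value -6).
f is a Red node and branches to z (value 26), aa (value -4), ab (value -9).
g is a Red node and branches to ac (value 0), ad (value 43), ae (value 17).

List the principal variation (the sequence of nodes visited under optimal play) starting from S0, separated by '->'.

S0 -> Mid -> e -> w

a (Red): max(-12, 26, -48) = 26
b (Red): max(-20, 29, -16, -3) = 29
c (Red): max(-12, -26) = -12
Left (Blue): min(26, 29, -12) = -12
d (Red): max(30, 41) = 41
e (Red): max(-1, 27, 18, -6) = 27
Mid (Blue): min(41, 27) = 27
f (Red): max(26, -4, -9) = 26
g (Red): max(0, 43, 17) = 43
Right (Blue): min(26, 43) = 26
S0 (Red): max(-12, 27, 26) = 27
At S0, Red picks Mid (highest: 27).
At Mid, Blue picks e (lowest: 27).
At e, Red picks w (highest: 27).
Terminal value 27.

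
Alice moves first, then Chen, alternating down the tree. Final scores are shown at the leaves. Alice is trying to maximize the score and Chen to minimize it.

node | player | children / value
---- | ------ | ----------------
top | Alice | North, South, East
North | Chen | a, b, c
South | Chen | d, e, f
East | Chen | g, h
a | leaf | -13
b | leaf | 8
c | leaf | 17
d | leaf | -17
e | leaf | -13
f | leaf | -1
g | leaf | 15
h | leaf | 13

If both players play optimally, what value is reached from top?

13

North (Chen): min(-13, 8, 17) = -13
South (Chen): min(-17, -13, -1) = -17
East (Chen): min(15, 13) = 13
top (Alice): max(-13, -17, 13) = 13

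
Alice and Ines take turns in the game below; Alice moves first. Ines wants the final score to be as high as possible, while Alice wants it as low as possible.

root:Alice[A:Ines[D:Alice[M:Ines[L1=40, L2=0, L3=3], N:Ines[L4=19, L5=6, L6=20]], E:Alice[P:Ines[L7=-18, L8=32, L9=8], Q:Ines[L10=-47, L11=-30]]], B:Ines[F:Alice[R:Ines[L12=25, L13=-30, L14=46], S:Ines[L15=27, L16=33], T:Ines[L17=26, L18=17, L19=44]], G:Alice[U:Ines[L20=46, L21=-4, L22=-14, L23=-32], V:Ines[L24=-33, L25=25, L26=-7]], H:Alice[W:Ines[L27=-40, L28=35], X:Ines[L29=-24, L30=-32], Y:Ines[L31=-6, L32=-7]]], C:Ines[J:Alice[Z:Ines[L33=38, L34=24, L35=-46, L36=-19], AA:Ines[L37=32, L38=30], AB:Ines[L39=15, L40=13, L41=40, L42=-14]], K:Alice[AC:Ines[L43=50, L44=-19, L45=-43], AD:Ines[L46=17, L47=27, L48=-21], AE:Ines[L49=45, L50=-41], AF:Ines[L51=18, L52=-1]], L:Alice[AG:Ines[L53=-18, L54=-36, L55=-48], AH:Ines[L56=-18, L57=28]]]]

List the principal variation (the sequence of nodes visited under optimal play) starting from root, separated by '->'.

M (Ines): max(40, 0, 3) = 40
N (Ines): max(19, 6, 20) = 20
D (Alice): min(40, 20) = 20
P (Ines): max(-18, 32, 8) = 32
Q (Ines): max(-47, -30) = -30
E (Alice): min(32, -30) = -30
A (Ines): max(20, -30) = 20
R (Ines): max(25, -30, 46) = 46
S (Ines): max(27, 33) = 33
T (Ines): max(26, 17, 44) = 44
F (Alice): min(46, 33, 44) = 33
U (Ines): max(46, -4, -14, -32) = 46
V (Ines): max(-33, 25, -7) = 25
G (Alice): min(46, 25) = 25
W (Ines): max(-40, 35) = 35
X (Ines): max(-24, -32) = -24
Y (Ines): max(-6, -7) = -6
H (Alice): min(35, -24, -6) = -24
B (Ines): max(33, 25, -24) = 33
Z (Ines): max(38, 24, -46, -19) = 38
AA (Ines): max(32, 30) = 32
AB (Ines): max(15, 13, 40, -14) = 40
J (Alice): min(38, 32, 40) = 32
AC (Ines): max(50, -19, -43) = 50
AD (Ines): max(17, 27, -21) = 27
AE (Ines): max(45, -41) = 45
AF (Ines): max(18, -1) = 18
K (Alice): min(50, 27, 45, 18) = 18
AG (Ines): max(-18, -36, -48) = -18
AH (Ines): max(-18, 28) = 28
L (Alice): min(-18, 28) = -18
C (Ines): max(32, 18, -18) = 32
root (Alice): min(20, 33, 32) = 20
At root, Alice picks A (lowest: 20).
At A, Ines picks D (highest: 20).
At D, Alice picks N (lowest: 20).
At N, Ines picks L6 (highest: 20).
Terminal value 20.

root -> A -> D -> N -> L6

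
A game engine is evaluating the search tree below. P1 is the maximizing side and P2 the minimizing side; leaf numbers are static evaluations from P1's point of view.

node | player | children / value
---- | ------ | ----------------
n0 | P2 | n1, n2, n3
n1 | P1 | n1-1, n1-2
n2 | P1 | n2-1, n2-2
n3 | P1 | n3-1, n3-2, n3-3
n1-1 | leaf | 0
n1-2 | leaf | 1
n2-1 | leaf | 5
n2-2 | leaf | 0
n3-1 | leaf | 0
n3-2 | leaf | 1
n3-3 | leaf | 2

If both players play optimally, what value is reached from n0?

1

n1 (P1): max(0, 1) = 1
n2 (P1): max(5, 0) = 5
n3 (P1): max(0, 1, 2) = 2
n0 (P2): min(1, 5, 2) = 1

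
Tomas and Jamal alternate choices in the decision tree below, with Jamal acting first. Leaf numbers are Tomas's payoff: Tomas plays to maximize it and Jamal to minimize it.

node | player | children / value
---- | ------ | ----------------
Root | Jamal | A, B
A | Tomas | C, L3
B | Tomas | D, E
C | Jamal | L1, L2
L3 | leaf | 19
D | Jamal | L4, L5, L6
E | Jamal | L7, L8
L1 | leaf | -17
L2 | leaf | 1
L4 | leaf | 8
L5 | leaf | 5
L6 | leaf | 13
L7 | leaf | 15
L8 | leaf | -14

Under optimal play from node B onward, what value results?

D (Jamal): min(8, 5, 13) = 5
E (Jamal): min(15, -14) = -14
B (Tomas): max(5, -14) = 5

5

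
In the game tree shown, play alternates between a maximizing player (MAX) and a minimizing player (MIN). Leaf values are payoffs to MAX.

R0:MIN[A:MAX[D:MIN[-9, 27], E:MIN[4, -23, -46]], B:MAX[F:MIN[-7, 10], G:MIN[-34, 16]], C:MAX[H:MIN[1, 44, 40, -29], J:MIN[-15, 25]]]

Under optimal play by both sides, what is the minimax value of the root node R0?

D (MIN): min(-9, 27) = -9
E (MIN): min(4, -23, -46) = -46
A (MAX): max(-9, -46) = -9
F (MIN): min(-7, 10) = -7
G (MIN): min(-34, 16) = -34
B (MAX): max(-7, -34) = -7
H (MIN): min(1, 44, 40, -29) = -29
J (MIN): min(-15, 25) = -15
C (MAX): max(-29, -15) = -15
R0 (MIN): min(-9, -7, -15) = -15

-15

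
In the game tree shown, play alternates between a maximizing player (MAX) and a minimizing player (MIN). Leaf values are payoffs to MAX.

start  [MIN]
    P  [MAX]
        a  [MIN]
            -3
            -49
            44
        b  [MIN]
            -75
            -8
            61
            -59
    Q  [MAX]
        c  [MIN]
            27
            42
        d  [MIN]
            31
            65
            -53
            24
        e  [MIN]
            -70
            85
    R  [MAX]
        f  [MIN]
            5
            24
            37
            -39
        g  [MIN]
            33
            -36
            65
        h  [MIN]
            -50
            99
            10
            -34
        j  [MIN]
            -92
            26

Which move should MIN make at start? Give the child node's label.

P

a (MIN): min(-3, -49, 44) = -49
b (MIN): min(-75, -8, 61, -59) = -75
P (MAX): max(-49, -75) = -49
c (MIN): min(27, 42) = 27
d (MIN): min(31, 65, -53, 24) = -53
e (MIN): min(-70, 85) = -70
Q (MAX): max(27, -53, -70) = 27
f (MIN): min(5, 24, 37, -39) = -39
g (MIN): min(33, -36, 65) = -36
h (MIN): min(-50, 99, 10, -34) = -50
j (MIN): min(-92, 26) = -92
R (MAX): max(-39, -36, -50, -92) = -36
start (MIN): min(-49, 27, -36) = -49
MIN at start wants the lowest of {P=-49, Q=27, R=-36}, so chooses P.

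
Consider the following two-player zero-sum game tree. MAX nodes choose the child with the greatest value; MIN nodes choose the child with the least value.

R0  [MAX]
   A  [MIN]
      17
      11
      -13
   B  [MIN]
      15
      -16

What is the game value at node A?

-13

A (MIN): min(17, 11, -13) = -13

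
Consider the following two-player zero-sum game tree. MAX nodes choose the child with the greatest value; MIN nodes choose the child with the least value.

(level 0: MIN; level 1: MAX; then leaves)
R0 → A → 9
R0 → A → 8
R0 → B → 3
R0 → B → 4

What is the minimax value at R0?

4

A (MAX): max(9, 8) = 9
B (MAX): max(3, 4) = 4
R0 (MIN): min(9, 4) = 4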